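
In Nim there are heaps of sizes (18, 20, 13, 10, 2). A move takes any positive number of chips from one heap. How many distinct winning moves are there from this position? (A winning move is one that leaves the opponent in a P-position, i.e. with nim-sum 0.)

Bitwise XOR of the heap sizes:
  10010  (18)
  10100  (20)
  01101  (13)
  01010  (10)
  00010  (2)
  -----
  00011  (3)
The overall nim-sum is X = 3. A heap of size p has a winning move iff p XOR X < p (reduce it to p XOR X).
  18: 18 XOR 3 = 17 < 18 — winning move (to 17).
  20: 20 XOR 3 = 23 ≥ 20 — no move.
  13: 13 XOR 3 = 14 ≥ 13 — no move.
  10: 10 XOR 3 = 9 < 10 — winning move (to 9).
  2: 2 XOR 3 = 1 < 2 — winning move (to 1).
That gives 3 winning moves.

3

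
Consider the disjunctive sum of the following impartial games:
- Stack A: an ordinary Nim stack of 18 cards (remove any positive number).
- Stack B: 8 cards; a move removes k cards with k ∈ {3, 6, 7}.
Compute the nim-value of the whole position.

Stack A is a plain Nim stack of size 18, so its Grundy value is 18.
For stack B, compute g(0), g(1), … with moves {3, 6, 7}:
g(0) = mex{} = 0
g(1) = mex{} = 0
g(2) = mex{} = 0
g(3) = mex{0} = 1
g(4) = mex{0} = 1
g(5) = mex{0} = 1
g(6) = mex{0,1} = 2
g(7) = mex{0,1} = 2
g(8) = mex{0,1} = 2
So g(8) = 2.
By the Sprague-Grundy theorem, the Grundy value of a sum of independent games is the XOR of the component values.
Combined value = 18 ⊕ 2 = 16.

16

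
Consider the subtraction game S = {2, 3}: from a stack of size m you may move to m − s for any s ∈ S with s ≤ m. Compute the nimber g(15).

Compute g(0), g(1), … for moves {2, 3}:
k:     0  1  2  3  4  5  6  7  8  9 10 11 12 13 14 15
g(k):  0  0  1  1  2  0  0  1  1  2  0  0  1  1  2  0
So g(15) = 0.

0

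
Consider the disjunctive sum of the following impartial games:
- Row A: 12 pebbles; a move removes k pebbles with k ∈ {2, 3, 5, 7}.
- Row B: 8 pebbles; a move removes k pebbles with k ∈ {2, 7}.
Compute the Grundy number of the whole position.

3

Grundy values for row A (subtraction set {2, 3, 5, 7}):
k:     0  1  2  3  4  5  6  7  8  9 10 11 12
g(k):  0  0  1  1  2  2  3  3  4  0  0  1  1
So g(12) = 1.
Grundy values for row B (subtraction set {2, 7}):
g(0) = mex{} = 0
g(1) = mex{} = 0
g(2) = mex{0} = 1
g(3) = mex{0} = 1
g(4) = mex{1} = 0
g(5) = mex{1} = 0
g(6) = mex{0} = 1
g(7) = mex{0} = 1
g(8) = mex{0,1} = 2
So g(8) = 2.
The value of a disjunctive sum is the nim-sum of the parts.
Combined value = 1 ⊕ 2 = 3.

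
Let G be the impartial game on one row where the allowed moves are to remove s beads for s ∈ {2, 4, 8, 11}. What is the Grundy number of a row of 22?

0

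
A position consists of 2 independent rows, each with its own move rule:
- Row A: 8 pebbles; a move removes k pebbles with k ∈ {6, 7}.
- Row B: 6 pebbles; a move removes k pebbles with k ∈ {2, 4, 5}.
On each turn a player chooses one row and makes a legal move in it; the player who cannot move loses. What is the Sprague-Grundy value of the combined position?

Build the Grundy sequence for row A with g(k) = mex{g(k−s) : s ∈ {6, 7}, s ≤ k}:
g(0) = mex{} = 0
g(1) = mex{} = 0
g(2) = mex{} = 0
g(3) = mex{} = 0
g(4) = mex{} = 0
g(5) = mex{} = 0
g(6) = mex{0} = 1
g(7) = mex{0} = 1
g(8) = mex{0} = 1
So g(8) = 1.
Grundy values for row B (subtraction set {2, 4, 5}):
g(0) = mex{} = 0
g(1) = mex{} = 0
g(2) = mex{0} = 1
g(3) = mex{0} = 1
g(4) = mex{0,1} = 2
g(5) = mex{0,1} = 2
g(6) = mex{0,1,2} = 3
So g(6) = 3.
By the Sprague-Grundy theorem, the Grundy value of a sum of independent games is the XOR of the component values.
Combined value = 1 XOR 3 = 2.

2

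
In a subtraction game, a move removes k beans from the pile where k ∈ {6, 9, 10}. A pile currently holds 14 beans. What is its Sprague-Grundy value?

Grundy values for subtraction set {6, 9, 10}:
g(0) = mex{} = 0
g(1) = mex{} = 0
g(2) = mex{} = 0
g(3) = mex{} = 0
g(4) = mex{} = 0
g(5) = mex{} = 0
g(6) = mex{0} = 1
g(7) = mex{0} = 1
g(8) = mex{0} = 1
g(9) = mex{0} = 1
g(10) = mex{0} = 1
g(11) = mex{0} = 1
g(12) = mex{0,1} = 2
g(13) = mex{0,1} = 2
g(14) = mex{0,1} = 2
So g(14) = 2.

2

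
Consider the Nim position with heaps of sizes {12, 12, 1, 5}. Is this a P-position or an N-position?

N-position

Compute the nim-sum pairwise:
12 ^ 12 = 0
0 ^ 1 = 1
1 ^ 5 = 4
The nim-sum is 4 ≠ 0, so this is an N-position: the player to move can win.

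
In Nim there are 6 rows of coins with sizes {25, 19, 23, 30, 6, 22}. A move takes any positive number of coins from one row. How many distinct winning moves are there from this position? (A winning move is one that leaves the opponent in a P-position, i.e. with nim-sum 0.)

5

Nim-sum: 25 ⊕ 19 ⊕ 23 ⊕ 30 ⊕ 6 ⊕ 22 = 19.
The overall nim-sum is X = 19. A row of size p has a winning move iff p XOR X < p (reduce it to p XOR X).
  25: 25 XOR 19 = 10 < 25 — winning move (to 10).
  19: 19 XOR 19 = 0 < 19 — winning move (to 0).
  23: 23 XOR 19 = 4 < 23 — winning move (to 4).
  30: 30 XOR 19 = 13 < 30 — winning move (to 13).
  6: 6 XOR 19 = 21 ≥ 6 — no move.
  22: 22 XOR 19 = 5 < 22 — winning move (to 5).
That gives 5 winning moves.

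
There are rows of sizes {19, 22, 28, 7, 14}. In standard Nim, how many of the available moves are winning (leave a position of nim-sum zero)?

Bitwise XOR of the heap sizes:
  10011  (19)
  10110  (22)
  11100  (28)
  00111  (7)
  01110  (14)
  -----
  10000  (16)
The overall nim-sum is X = 16. A row of size p has a winning move iff p XOR X < p (reduce it to p XOR X).
  19: 19 XOR 16 = 3 < 19 — winning move (to 3).
  22: 22 XOR 16 = 6 < 22 — winning move (to 6).
  28: 28 XOR 16 = 12 < 28 — winning move (to 12).
  7: 7 XOR 16 = 23 ≥ 7 — no move.
  14: 14 XOR 16 = 30 ≥ 14 — no move.
That gives 3 winning moves.

3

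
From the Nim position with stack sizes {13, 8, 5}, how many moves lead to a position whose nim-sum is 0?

Nim-sum: 13 ^ 8 ^ 5 = 0.
The nim-sum is already 0, so every move leaves a nonzero nim-sum — there are no winning moves.

0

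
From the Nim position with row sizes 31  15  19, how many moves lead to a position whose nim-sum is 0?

Write each in binary and XOR column by column:
  11111  (31)
  01111  (15)
  10011  (19)
  -----
  00011  (3)
The overall nim-sum is X = 3. A row of size p has a winning move iff p XOR X < p (reduce it to p XOR X).
  31: 31 XOR 3 = 28 < 31 — winning move (to 28).
  15: 15 XOR 3 = 12 < 15 — winning move (to 12).
  19: 19 XOR 3 = 16 < 19 — winning move (to 16).
That gives 3 winning moves.

3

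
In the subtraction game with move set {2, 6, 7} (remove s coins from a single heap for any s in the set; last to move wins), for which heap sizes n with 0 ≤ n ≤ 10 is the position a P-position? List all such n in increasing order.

Build the Grundy sequence with g(k) = mex{g(k−s) : s ∈ {2, 6, 7}, s ≤ k}:
g(0) = mex{} = 0
g(1) = mex{} = 0
g(2) = mex{0} = 1
g(3) = mex{0} = 1
g(4) = mex{1} = 0
g(5) = mex{1} = 0
g(6) = mex{0} = 1
g(7) = mex{0} = 1
g(8) = mex{0,1} = 2
g(9) = mex{1} = 0
g(10) = mex{0,1,2} = 3
The P-positions (g = 0) in 0..10 are 0, 1, 4, 5, 9.

0, 1, 4, 5, 9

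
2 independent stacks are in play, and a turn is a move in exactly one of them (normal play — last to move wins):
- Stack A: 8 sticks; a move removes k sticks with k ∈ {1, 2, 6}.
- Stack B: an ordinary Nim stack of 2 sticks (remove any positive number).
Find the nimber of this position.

For stack A, compute g(0), g(1), … with moves {1, 2, 6}:
g(0) = mex{} = 0
g(1) = mex{0} = 1
g(2) = mex{0,1} = 2
g(3) = mex{1,2} = 0
g(4) = mex{0,2} = 1
g(5) = mex{0,1} = 2
g(6) = mex{0,1,2} = 3
g(7) = mex{1,2,3} = 0
g(8) = mex{0,2,3} = 1
So g(8) = 1.
Stack B is a plain Nim stack of size 2, so its Grundy value is 2.
By the Sprague-Grundy theorem, the Grundy value of a sum of independent games is the XOR of the component values.
Combined value = 1 ⊕ 2 = 3.

3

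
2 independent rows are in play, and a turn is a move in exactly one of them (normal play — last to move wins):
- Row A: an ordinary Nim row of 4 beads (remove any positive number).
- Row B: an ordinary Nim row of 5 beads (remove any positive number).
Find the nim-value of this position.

Row A is a plain Nim row of size 4, so its Grundy value is 4.
Row B is a plain Nim row of size 5, so its Grundy value is 5.
By the Sprague-Grundy theorem, the Grundy value of a sum of independent games is the XOR of the component values.
Combined value = 4 XOR 5 = 1.

1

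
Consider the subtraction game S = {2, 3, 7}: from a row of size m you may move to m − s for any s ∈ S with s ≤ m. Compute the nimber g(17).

1

Grundy values for subtraction set {2, 3, 7}:
k:     0  1  2  3  4  5  6  7  8  9 10 11 12 13 14 15 16 17
g(k):  0  0  1  1  2  0  0  1  1  2  0  0  1  1  2  0  0  1
So g(17) = 1.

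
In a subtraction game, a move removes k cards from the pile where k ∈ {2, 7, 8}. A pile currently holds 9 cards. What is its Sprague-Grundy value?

Compute g(0), g(1), … for moves {2, 7, 8}:
k:     0  1  2  3  4  5  6  7  8  9
g(k):  0  0  1  1  0  0  1  1  2  2
So g(9) = 2.

2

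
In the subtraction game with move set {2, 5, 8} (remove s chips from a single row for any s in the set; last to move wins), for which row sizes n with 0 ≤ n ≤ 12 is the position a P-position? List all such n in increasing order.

0, 1, 4, 7, 10, 11

Grundy values for subtraction set {2, 5, 8}:
k:     0  1  2  3  4  5  6  7  8  9 10 11 12
g(k):  0  0  1  1  0  2  1  0  2  1  0  0  1
The P-positions (g = 0) in 0..12 are 0, 1, 4, 7, 10, 11.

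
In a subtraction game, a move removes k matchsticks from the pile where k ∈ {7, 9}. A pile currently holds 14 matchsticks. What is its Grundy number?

Build the Grundy sequence with g(k) = mex{g(k−s) : s ∈ {7, 9}, s ≤ k}:
g(0) = mex{} = 0
g(1) = mex{} = 0
g(2) = mex{} = 0
g(3) = mex{} = 0
g(4) = mex{} = 0
g(5) = mex{} = 0
g(6) = mex{} = 0
g(7) = mex{0} = 1
g(8) = mex{0} = 1
g(9) = mex{0} = 1
g(10) = mex{0} = 1
g(11) = mex{0} = 1
g(12) = mex{0} = 1
g(13) = mex{0} = 1
g(14) = mex{0,1} = 2
So g(14) = 2.

2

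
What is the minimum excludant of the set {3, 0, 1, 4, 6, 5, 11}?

The values 0, 1 are all present; 2 is the first non-negative integer missing from the set.

2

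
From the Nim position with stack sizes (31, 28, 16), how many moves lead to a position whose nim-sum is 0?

3

Compute the nim-sum pairwise:
31 ⊕ 28 = 3
3 ⊕ 16 = 19
The overall nim-sum is X = 19. A stack of size p has a winning move iff p XOR X < p (reduce it to p XOR X).
  31: 31 XOR 19 = 12 < 31 — winning move (to 12).
  28: 28 XOR 19 = 15 < 28 — winning move (to 15).
  16: 16 XOR 19 = 3 < 16 — winning move (to 3).
That gives 3 winning moves.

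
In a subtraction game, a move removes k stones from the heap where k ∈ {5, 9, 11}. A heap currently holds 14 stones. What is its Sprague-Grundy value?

2

Compute g(0), g(1), … for moves {5, 9, 11}:
k:     0  1  2  3  4  5  6  7  8  9 10 11 12 13 14
g(k):  0  0  0  0  0  1  1  1  1  1  2  2  2  2  2
So g(14) = 2.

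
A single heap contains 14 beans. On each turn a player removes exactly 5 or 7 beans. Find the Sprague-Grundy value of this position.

0

Build the Grundy sequence with g(k) = mex{g(k−s) : s ∈ {5, 7}, s ≤ k}:
g(0) = mex{} = 0
g(1) = mex{} = 0
g(2) = mex{} = 0
g(3) = mex{} = 0
g(4) = mex{} = 0
g(5) = mex{0} = 1
g(6) = mex{0} = 1
g(7) = mex{0} = 1
g(8) = mex{0} = 1
g(9) = mex{0} = 1
g(10) = mex{0,1} = 2
g(11) = mex{0,1} = 2
g(12) = mex{1} = 0
g(13) = mex{1} = 0
g(14) = mex{1} = 0
So g(14) = 0.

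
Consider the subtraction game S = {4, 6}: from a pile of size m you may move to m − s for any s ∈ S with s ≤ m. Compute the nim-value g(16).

1

Compute g(0), g(1), … for moves {4, 6}:
k:     0  1  2  3  4  5  6  7  8  9 10 11 12 13 14 15 16
g(k):  0  0  0  0  1  1  1  1  2  2  0  0  0  0  1  1  1
So g(16) = 1.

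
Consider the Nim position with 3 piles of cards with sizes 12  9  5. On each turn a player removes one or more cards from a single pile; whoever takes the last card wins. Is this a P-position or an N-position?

In binary:
  1100  (12)
  1001  (9)
  0101  (5)
  ----
  0000  (0)
The nim-sum is 0, so this is a P-position: the player to move is in a losing position under optimal play.

P-position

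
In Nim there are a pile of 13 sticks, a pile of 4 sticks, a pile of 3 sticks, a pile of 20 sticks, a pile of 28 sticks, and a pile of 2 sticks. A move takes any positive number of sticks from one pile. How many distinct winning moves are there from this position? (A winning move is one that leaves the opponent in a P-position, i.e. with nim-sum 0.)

0

Nim-sum: 13 XOR 4 XOR 3 XOR 20 XOR 28 XOR 2 = 0.
The nim-sum is already 0, so every move leaves a nonzero nim-sum — there are no winning moves.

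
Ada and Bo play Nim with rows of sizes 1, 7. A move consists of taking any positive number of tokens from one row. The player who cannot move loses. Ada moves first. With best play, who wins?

In binary:
  001  (1)
  111  (7)
  ---
  110  (6)
The nim-sum is 6 ≠ 0, so this is an N-position: the player to move can win; Ada has a winning move.

Ada wins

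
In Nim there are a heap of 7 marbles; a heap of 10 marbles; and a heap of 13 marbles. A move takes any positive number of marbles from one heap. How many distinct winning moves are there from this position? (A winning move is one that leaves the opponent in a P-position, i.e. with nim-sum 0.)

0

Nim-sum: 7 ^ 10 ^ 13 = 0.
The nim-sum is already 0, so every move leaves a nonzero nim-sum — there are no winning moves.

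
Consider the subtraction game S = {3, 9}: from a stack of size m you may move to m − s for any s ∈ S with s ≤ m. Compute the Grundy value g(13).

Compute g(0), g(1), … for moves {3, 9}:
g(0) = mex{} = 0
g(1) = mex{} = 0
g(2) = mex{} = 0
g(3) = mex{0} = 1
g(4) = mex{0} = 1
g(5) = mex{0} = 1
g(6) = mex{1} = 0
g(7) = mex{1} = 0
g(8) = mex{1} = 0
g(9) = mex{0} = 1
g(10) = mex{0} = 1
g(11) = mex{0} = 1
g(12) = mex{1} = 0
g(13) = mex{1} = 0
So g(13) = 0.

0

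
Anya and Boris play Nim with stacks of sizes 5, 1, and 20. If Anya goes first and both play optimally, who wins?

Anya wins

Compute the nim-sum pairwise:
5 XOR 1 = 4
4 XOR 20 = 16
The nim-sum is 16 ≠ 0, so this is an N-position: the player to move can win; Anya has a winning move.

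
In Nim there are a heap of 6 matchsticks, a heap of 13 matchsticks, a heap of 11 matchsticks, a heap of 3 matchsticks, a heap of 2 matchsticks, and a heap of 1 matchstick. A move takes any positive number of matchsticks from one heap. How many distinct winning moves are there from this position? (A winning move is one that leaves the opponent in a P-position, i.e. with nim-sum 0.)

Nim-sum: 6 ^ 13 ^ 11 ^ 3 ^ 2 ^ 1 = 0.
The nim-sum is already 0, so every move leaves a nonzero nim-sum — there are no winning moves.

0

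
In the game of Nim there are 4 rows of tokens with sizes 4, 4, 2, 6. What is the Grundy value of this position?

Nim-sum: 4 XOR 4 XOR 2 XOR 6 = 4.

4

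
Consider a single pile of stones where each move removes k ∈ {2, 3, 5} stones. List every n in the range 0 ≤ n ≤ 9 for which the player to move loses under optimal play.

0, 1, 7, 8

Build the Grundy sequence with g(k) = mex{g(k−s) : s ∈ {2, 3, 5}, s ≤ k}:
k:     0  1  2  3  4  5  6  7  8  9
g(k):  0  0  1  1  2  2  3  0  0  1
The P-positions (g = 0) in 0..9 are 0, 1, 7, 8.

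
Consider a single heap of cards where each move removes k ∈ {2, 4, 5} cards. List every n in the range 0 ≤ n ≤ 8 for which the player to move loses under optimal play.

Grundy values for subtraction set {2, 4, 5}:
k:     0  1  2  3  4  5  6  7  8
g(k):  0  0  1  1  2  2  3  0  0
The P-positions (g = 0) in 0..8 are 0, 1, 7, 8.

0, 1, 7, 8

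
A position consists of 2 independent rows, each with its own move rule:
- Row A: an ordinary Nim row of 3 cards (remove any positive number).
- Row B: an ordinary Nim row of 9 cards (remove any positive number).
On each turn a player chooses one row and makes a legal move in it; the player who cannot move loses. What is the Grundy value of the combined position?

10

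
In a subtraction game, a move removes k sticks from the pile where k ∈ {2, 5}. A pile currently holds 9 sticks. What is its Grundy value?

Compute g(0), g(1), … for moves {2, 5}:
g(0) = mex{} = 0
g(1) = mex{} = 0
g(2) = mex{0} = 1
g(3) = mex{0} = 1
g(4) = mex{1} = 0
g(5) = mex{0,1} = 2
g(6) = mex{0} = 1
g(7) = mex{1,2} = 0
g(8) = mex{1} = 0
g(9) = mex{0} = 1
So g(9) = 1.

1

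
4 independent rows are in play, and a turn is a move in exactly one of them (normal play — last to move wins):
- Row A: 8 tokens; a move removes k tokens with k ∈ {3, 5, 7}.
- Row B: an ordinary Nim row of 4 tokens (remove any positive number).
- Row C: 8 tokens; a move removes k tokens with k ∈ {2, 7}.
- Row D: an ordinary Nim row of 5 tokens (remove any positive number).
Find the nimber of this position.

Grundy values for row A (subtraction set {3, 5, 7}):
g(0) = mex{} = 0
g(1) = mex{} = 0
g(2) = mex{} = 0
g(3) = mex{0} = 1
g(4) = mex{0} = 1
g(5) = mex{0} = 1
g(6) = mex{0,1} = 2
g(7) = mex{0,1} = 2
g(8) = mex{0,1} = 2
So g(8) = 2.
Row B is a plain Nim row of size 4, so its Grundy value is 4.
Grundy values for row C (subtraction set {2, 7}):
k:     0  1  2  3  4  5  6  7  8
g(k):  0  0  1  1  0  0  1  1  2
So g(8) = 2.
Row D is a plain Nim row of size 5, so its Grundy value is 5.
The value of a disjunctive sum is the nim-sum of the parts.
Combined value = 2 XOR 4 XOR 2 XOR 5 = 1.

1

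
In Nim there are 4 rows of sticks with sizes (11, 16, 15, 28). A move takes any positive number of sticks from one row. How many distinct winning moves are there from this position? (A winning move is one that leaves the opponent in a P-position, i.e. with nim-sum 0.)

3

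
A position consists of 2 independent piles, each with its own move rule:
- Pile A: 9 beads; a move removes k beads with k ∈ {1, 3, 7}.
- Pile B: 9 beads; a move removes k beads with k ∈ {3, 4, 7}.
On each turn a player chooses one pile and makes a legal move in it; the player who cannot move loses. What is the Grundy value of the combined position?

2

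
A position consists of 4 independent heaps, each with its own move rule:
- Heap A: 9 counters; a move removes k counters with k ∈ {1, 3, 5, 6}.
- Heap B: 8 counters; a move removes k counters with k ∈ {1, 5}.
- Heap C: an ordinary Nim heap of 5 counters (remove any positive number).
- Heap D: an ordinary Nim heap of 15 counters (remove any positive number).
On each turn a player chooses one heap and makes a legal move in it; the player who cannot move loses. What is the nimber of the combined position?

9

For heap A, compute g(0), g(1), … with moves {1, 3, 5, 6}:
k:     0  1  2  3  4  5  6  7  8  9
g(k):  0  1  0  1  0  1  2  3  2  3
So g(9) = 3.
Grundy values for heap B (subtraction set {1, 5}):
g(0) = mex{} = 0
g(1) = mex{0} = 1
g(2) = mex{1} = 0
g(3) = mex{0} = 1
g(4) = mex{1} = 0
g(5) = mex{0} = 1
g(6) = mex{1} = 0
g(7) = mex{0} = 1
g(8) = mex{1} = 0
So g(8) = 0.
Heap C is a plain Nim heap of size 5, so its Grundy value is 5.
Heap D is a plain Nim heap of size 15, so its Grundy value is 15.
By the Sprague-Grundy theorem, the Grundy value of a sum of independent games is the XOR of the component values.
Combined value = 3 ⊕ 0 ⊕ 5 ⊕ 15 = 9.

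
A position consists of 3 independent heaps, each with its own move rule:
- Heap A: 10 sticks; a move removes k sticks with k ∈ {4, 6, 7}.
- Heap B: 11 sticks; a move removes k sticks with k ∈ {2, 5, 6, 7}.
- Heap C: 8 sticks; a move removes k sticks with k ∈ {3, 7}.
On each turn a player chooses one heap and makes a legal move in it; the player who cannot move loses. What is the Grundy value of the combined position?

3

Grundy values for heap A (subtraction set {4, 6, 7}):
g(0) = mex{} = 0
g(1) = mex{} = 0
g(2) = mex{} = 0
g(3) = mex{} = 0
g(4) = mex{0} = 1
g(5) = mex{0} = 1
g(6) = mex{0} = 1
g(7) = mex{0} = 1
g(8) = mex{0,1} = 2
g(9) = mex{0,1} = 2
g(10) = mex{0,1} = 2
So g(10) = 2.
Grundy values for heap B (subtraction set {2, 5, 6, 7}):
k:     0  1  2  3  4  5  6  7  8  9 10 11
g(k):  0  0  1  1  0  2  1  3  2  2  3  3
So g(11) = 3.
For heap C, compute g(0), g(1), … with moves {3, 7}:
g(0) = mex{} = 0
g(1) = mex{} = 0
g(2) = mex{} = 0
g(3) = mex{0} = 1
g(4) = mex{0} = 1
g(5) = mex{0} = 1
g(6) = mex{1} = 0
g(7) = mex{0,1} = 2
g(8) = mex{0,1} = 2
So g(8) = 2.
The value of a disjunctive sum is the nim-sum of the parts.
Combined value = 2 XOR 3 XOR 2 = 3.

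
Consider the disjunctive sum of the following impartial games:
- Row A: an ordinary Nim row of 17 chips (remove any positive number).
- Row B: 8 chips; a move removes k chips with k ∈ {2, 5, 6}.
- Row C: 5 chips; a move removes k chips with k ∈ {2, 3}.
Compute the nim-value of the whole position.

Row A is a plain Nim row of size 17, so its Grundy value is 17.
For row B, compute g(0), g(1), … with moves {2, 5, 6}:
k:     0  1  2  3  4  5  6  7  8
g(k):  0  0  1  1  0  2  1  3  0
So g(8) = 0.
Build the Grundy sequence for row C with g(k) = mex{g(k−s) : s ∈ {2, 3}, s ≤ k}:
g(0) = mex{} = 0
g(1) = mex{} = 0
g(2) = mex{0} = 1
g(3) = mex{0} = 1
g(4) = mex{0,1} = 2
g(5) = mex{1} = 0
So g(5) = 0.
The value of a disjunctive sum is the nim-sum of the parts.
Combined value = 17 ⊕ 0 ⊕ 0 = 17.

17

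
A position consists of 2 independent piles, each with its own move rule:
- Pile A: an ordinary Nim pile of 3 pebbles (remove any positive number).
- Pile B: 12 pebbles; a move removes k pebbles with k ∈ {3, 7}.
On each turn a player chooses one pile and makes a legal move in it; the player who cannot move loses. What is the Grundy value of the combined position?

3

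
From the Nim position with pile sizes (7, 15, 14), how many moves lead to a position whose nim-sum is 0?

Compute the nim-sum pairwise:
7 ^ 15 = 8
8 ^ 14 = 6
The overall nim-sum is X = 6. A pile of size p has a winning move iff p XOR X < p (reduce it to p XOR X).
  7: 7 XOR 6 = 1 < 7 — winning move (to 1).
  15: 15 XOR 6 = 9 < 15 — winning move (to 9).
  14: 14 XOR 6 = 8 < 14 — winning move (to 8).
That gives 3 winning moves.

3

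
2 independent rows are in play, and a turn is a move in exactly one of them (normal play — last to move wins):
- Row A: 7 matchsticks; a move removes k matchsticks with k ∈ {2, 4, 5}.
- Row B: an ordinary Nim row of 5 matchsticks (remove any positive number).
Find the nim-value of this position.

For row A, compute g(0), g(1), … with moves {2, 4, 5}:
g(0) = mex{} = 0
g(1) = mex{} = 0
g(2) = mex{0} = 1
g(3) = mex{0} = 1
g(4) = mex{0,1} = 2
g(5) = mex{0,1} = 2
g(6) = mex{0,1,2} = 3
g(7) = mex{1,2} = 0
So g(7) = 0.
Row B is a plain Nim row of size 5, so its Grundy value is 5.
The value of a disjunctive sum is the nim-sum of the parts.
Combined value = 0 ⊕ 5 = 5.

5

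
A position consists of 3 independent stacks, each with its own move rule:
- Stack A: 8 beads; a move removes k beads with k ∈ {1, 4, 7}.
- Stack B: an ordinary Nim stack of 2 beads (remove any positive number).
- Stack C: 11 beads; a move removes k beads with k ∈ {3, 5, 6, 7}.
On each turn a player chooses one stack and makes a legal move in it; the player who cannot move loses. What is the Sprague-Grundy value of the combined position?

2

For stack A, compute g(0), g(1), … with moves {1, 4, 7}:
g(0) = mex{} = 0
g(1) = mex{0} = 1
g(2) = mex{1} = 0
g(3) = mex{0} = 1
g(4) = mex{0,1} = 2
g(5) = mex{1,2} = 0
g(6) = mex{0} = 1
g(7) = mex{0,1} = 2
g(8) = mex{1,2} = 0
So g(8) = 0.
Stack B is a plain Nim stack of size 2, so its Grundy value is 2.
Grundy values for stack C (subtraction set {3, 5, 6, 7}):
k:     0  1  2  3  4  5  6  7  8  9 10 11
g(k):  0  0  0  1  1  1  2  2  2  3  0  0
So g(11) = 0.
The value of a disjunctive sum is the nim-sum of the parts.
Combined value = 0 ⊕ 2 ⊕ 0 = 2.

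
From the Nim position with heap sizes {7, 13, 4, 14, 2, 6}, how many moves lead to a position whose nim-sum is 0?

In binary:
  0111  (7)
  1101  (13)
  0100  (4)
  1110  (14)
  0010  (2)
  0110  (6)
  ----
  0100  (4)
The overall nim-sum is X = 4. A heap of size p has a winning move iff p XOR X < p (reduce it to p XOR X).
  7: 7 XOR 4 = 3 < 7 — winning move (to 3).
  13: 13 XOR 4 = 9 < 13 — winning move (to 9).
  4: 4 XOR 4 = 0 < 4 — winning move (to 0).
  14: 14 XOR 4 = 10 < 14 — winning move (to 10).
  2: 2 XOR 4 = 6 ≥ 2 — no move.
  6: 6 XOR 4 = 2 < 6 — winning move (to 2).
That gives 5 winning moves.

5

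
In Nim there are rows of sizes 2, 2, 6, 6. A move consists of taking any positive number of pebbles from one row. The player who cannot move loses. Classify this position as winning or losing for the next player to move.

Nim-sum: 2 ⊕ 2 ⊕ 6 ⊕ 6 = 0.
The nim-sum is 0, so this is a P-position: the player to move is in a losing position under optimal play.

Losing position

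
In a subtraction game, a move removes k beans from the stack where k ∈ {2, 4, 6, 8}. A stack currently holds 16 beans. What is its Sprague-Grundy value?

3

Build the Grundy sequence with g(k) = mex{g(k−s) : s ∈ {2, 4, 6, 8}, s ≤ k}:
k:     0  1  2  3  4  5  6  7  8  9 10 11 12 13 14 15 16
g(k):  0  0  1  1  2  2  3  3  4  4  0  0  1  1  2  2  3
So g(16) = 3.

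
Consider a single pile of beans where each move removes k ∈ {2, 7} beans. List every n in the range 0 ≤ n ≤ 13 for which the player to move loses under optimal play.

0, 1, 4, 5, 9, 10, 13

Compute g(0), g(1), … for moves {2, 7}:
k:     0  1  2  3  4  5  6  7  8  9 10 11 12 13
g(k):  0  0  1  1  0  0  1  1  2  0  0  1  1  0
The P-positions (g = 0) in 0..13 are 0, 1, 4, 5, 9, 10, 13.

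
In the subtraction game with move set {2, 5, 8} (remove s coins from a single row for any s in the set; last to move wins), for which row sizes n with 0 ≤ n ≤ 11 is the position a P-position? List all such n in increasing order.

0, 1, 4, 7, 10, 11

Grundy values for subtraction set {2, 5, 8}:
g(0) = mex{} = 0
g(1) = mex{} = 0
g(2) = mex{0} = 1
g(3) = mex{0} = 1
g(4) = mex{1} = 0
g(5) = mex{0,1} = 2
g(6) = mex{0} = 1
g(7) = mex{1,2} = 0
g(8) = mex{0,1} = 2
g(9) = mex{0} = 1
g(10) = mex{1,2} = 0
g(11) = mex{1} = 0
The P-positions (g = 0) in 0..11 are 0, 1, 4, 7, 10, 11.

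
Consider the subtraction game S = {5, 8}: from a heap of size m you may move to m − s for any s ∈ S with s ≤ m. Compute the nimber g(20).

1

Grundy values for subtraction set {5, 8}:
k:     0  1  2  3  4  5  6  7  8  9 10 11 12 13 14 15 16 17 18 19 20
g(k):  0  0  0  0  0  1  1  1  1  1  2  2  2  0  0  0  0  0  1  1  1
So g(20) = 1.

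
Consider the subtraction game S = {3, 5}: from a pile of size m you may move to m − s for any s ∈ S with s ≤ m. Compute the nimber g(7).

Compute g(0), g(1), … for moves {3, 5}:
k:     0  1  2  3  4  5  6  7
g(k):  0  0  0  1  1  1  2  2
So g(7) = 2.

2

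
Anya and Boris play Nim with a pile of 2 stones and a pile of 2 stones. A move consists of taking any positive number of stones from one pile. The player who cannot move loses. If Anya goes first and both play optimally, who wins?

Compute the nim-sum pairwise:
2 ⊕ 2 = 0
The nim-sum is 0, so this is a P-position: the player to move is in a losing position under optimal play; Anya is about to move from it and so loses — Boris wins.

Boris wins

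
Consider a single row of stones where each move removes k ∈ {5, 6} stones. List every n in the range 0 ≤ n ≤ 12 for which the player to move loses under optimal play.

Grundy values for subtraction set {5, 6}:
g(0) = mex{} = 0
g(1) = mex{} = 0
g(2) = mex{} = 0
g(3) = mex{} = 0
g(4) = mex{} = 0
g(5) = mex{0} = 1
g(6) = mex{0} = 1
g(7) = mex{0} = 1
g(8) = mex{0} = 1
g(9) = mex{0} = 1
g(10) = mex{0,1} = 2
g(11) = mex{1} = 0
g(12) = mex{1} = 0
The P-positions (g = 0) in 0..12 are 0, 1, 2, 3, 4, 11, 12.

0, 1, 2, 3, 4, 11, 12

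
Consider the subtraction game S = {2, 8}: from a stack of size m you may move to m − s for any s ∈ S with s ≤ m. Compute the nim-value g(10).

0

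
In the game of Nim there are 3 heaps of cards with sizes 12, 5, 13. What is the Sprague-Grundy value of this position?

Write each in binary and XOR column by column:
  1100  (12)
  0101  (5)
  1101  (13)
  ----
  0100  (4)

4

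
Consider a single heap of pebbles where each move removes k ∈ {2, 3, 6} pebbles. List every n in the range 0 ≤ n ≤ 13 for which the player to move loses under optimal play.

0, 1, 5, 9, 10

Compute g(0), g(1), … for moves {2, 3, 6}:
k:     0  1  2  3  4  5  6  7  8  9 10 11 12 13
g(k):  0  0  1  1  2  0  3  1  2  0  0  1  1  2
The P-positions (g = 0) in 0..13 are 0, 1, 5, 9, 10.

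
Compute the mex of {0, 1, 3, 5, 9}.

2

The values 0, 1 are all present; 2 is the first non-negative integer missing from the set.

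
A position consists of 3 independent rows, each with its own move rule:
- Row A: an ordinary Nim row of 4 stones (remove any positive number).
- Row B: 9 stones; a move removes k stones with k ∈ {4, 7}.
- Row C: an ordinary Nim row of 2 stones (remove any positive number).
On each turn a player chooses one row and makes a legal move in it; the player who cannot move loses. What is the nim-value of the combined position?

4

Row A is a plain Nim row of size 4, so its Grundy value is 4.
Grundy values for row B (subtraction set {4, 7}):
g(0) = mex{} = 0
g(1) = mex{} = 0
g(2) = mex{} = 0
g(3) = mex{} = 0
g(4) = mex{0} = 1
g(5) = mex{0} = 1
g(6) = mex{0} = 1
g(7) = mex{0} = 1
g(8) = mex{0,1} = 2
g(9) = mex{0,1} = 2
So g(9) = 2.
Row C is a plain Nim row of size 2, so its Grundy value is 2.
By the Sprague-Grundy theorem, the Grundy value of a sum of independent games is the XOR of the component values.
Combined value = 4 ⊕ 2 ⊕ 2 = 4.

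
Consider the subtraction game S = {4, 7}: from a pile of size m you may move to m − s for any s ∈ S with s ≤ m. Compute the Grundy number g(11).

Grundy values for subtraction set {4, 7}:
g(0) = mex{} = 0
g(1) = mex{} = 0
g(2) = mex{} = 0
g(3) = mex{} = 0
g(4) = mex{0} = 1
g(5) = mex{0} = 1
g(6) = mex{0} = 1
g(7) = mex{0} = 1
g(8) = mex{0,1} = 2
g(9) = mex{0,1} = 2
g(10) = mex{0,1} = 2
g(11) = mex{1} = 0
So g(11) = 0.

0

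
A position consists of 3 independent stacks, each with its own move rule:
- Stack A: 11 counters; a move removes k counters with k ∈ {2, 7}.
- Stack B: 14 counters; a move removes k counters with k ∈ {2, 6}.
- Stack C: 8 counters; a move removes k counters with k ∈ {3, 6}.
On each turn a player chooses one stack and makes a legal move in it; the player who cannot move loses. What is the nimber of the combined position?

Build the Grundy sequence for stack A with g(k) = mex{g(k−s) : s ∈ {2, 7}, s ≤ k}:
g(0) = mex{} = 0
g(1) = mex{} = 0
g(2) = mex{0} = 1
g(3) = mex{0} = 1
g(4) = mex{1} = 0
g(5) = mex{1} = 0
g(6) = mex{0} = 1
g(7) = mex{0} = 1
g(8) = mex{0,1} = 2
g(9) = mex{1} = 0
g(10) = mex{1,2} = 0
g(11) = mex{0} = 1
So g(11) = 1.
Grundy values for stack B (subtraction set {2, 6}):
g(0) = mex{} = 0
g(1) = mex{} = 0
g(2) = mex{0} = 1
g(3) = mex{0} = 1
g(4) = mex{1} = 0
g(5) = mex{1} = 0
g(6) = mex{0} = 1
g(7) = mex{0} = 1
g(8) = mex{1} = 0
g(9) = mex{1} = 0
g(10) = mex{0} = 1
g(11) = mex{0} = 1
g(12) = mex{1} = 0
g(13) = mex{1} = 0
g(14) = mex{0} = 1
So g(14) = 1.
Build the Grundy sequence for stack C with g(k) = mex{g(k−s) : s ∈ {3, 6}, s ≤ k}:
k:     0  1  2  3  4  5  6  7  8
g(k):  0  0  0  1  1  1  2  2  2
So g(8) = 2.
The value of a disjunctive sum is the nim-sum of the parts.
Combined value = 1 ⊕ 1 ⊕ 2 = 2.

2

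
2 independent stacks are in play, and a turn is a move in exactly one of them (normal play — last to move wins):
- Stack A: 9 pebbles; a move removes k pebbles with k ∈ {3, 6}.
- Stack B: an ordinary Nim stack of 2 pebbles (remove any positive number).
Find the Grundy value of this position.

2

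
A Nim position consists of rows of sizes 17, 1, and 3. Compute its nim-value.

19

Nim-sum: 17 XOR 1 XOR 3 = 19.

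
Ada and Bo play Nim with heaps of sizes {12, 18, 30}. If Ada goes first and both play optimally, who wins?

Bo wins

Compute the nim-sum pairwise:
12 ^ 18 = 30
30 ^ 30 = 0
The nim-sum is 0, so this is a P-position: the player to move is in a losing position under optimal play; Ada is about to move from it and so loses — Bo wins.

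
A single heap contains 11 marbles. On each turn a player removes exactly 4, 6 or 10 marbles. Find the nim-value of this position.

2

Build the Grundy sequence with g(k) = mex{g(k−s) : s ∈ {4, 6, 10}, s ≤ k}:
k:     0  1  2  3  4  5  6  7  8  9 10 11
g(k):  0  0  0  0  1  1  1  1  2  2  2  2
So g(11) = 2.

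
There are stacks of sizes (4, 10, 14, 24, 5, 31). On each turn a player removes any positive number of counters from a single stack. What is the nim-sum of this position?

2

Compute the nim-sum pairwise:
4 ⊕ 10 = 14
14 ⊕ 14 = 0
0 ⊕ 24 = 24
24 ⊕ 5 = 29
29 ⊕ 31 = 2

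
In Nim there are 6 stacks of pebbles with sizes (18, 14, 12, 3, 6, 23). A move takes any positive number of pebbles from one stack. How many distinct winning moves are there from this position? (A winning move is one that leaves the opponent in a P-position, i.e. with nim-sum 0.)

5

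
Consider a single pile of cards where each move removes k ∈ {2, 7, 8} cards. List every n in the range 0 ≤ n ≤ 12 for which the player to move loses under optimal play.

0, 1, 4, 5, 10

Compute g(0), g(1), … for moves {2, 7, 8}:
g(0) = mex{} = 0
g(1) = mex{} = 0
g(2) = mex{0} = 1
g(3) = mex{0} = 1
g(4) = mex{1} = 0
g(5) = mex{1} = 0
g(6) = mex{0} = 1
g(7) = mex{0} = 1
g(8) = mex{0,1} = 2
g(9) = mex{0,1} = 2
g(10) = mex{1,2} = 0
g(11) = mex{0,1,2} = 3
g(12) = mex{0} = 1
The P-positions (g = 0) in 0..12 are 0, 1, 4, 5, 10.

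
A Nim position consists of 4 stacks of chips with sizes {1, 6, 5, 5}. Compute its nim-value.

7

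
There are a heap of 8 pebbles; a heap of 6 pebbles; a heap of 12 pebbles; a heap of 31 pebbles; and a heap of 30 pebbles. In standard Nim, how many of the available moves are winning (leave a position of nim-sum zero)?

3

In binary:
  01000  (8)
  00110  (6)
  01100  (12)
  11111  (31)
  11110  (30)
  -----
  00011  (3)
The overall nim-sum is X = 3. A heap of size p has a winning move iff p XOR X < p (reduce it to p XOR X).
  8: 8 XOR 3 = 11 ≥ 8 — no move.
  6: 6 XOR 3 = 5 < 6 — winning move (to 5).
  12: 12 XOR 3 = 15 ≥ 12 — no move.
  31: 31 XOR 3 = 28 < 31 — winning move (to 28).
  30: 30 XOR 3 = 29 < 30 — winning move (to 29).
That gives 3 winning moves.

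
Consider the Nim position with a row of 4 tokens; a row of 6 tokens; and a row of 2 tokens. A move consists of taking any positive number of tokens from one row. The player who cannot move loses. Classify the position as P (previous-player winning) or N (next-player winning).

P-position

Nim-sum: 4 XOR 6 XOR 2 = 0.
The nim-sum is 0, so this is a P-position: the player to move is in a losing position under optimal play.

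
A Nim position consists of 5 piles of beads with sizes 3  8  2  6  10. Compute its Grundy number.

5

In binary:
  0011  (3)
  1000  (8)
  0010  (2)
  0110  (6)
  1010  (10)
  ----
  0101  (5)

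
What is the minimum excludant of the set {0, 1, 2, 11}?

3

The values 0, 1, 2 are all present; 3 is the first non-negative integer missing from the set.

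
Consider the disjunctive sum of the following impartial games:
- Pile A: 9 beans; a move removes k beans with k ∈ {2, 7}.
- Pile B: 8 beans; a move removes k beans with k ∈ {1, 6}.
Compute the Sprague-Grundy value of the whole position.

For pile A, compute g(0), g(1), … with moves {2, 7}:
k:     0  1  2  3  4  5  6  7  8  9
g(k):  0  0  1  1  0  0  1  1  2  0
So g(9) = 0.
Build the Grundy sequence for pile B with g(k) = mex{g(k−s) : s ∈ {1, 6}, s ≤ k}:
k:     0  1  2  3  4  5  6  7  8
g(k):  0  1  0  1  0  1  2  0  1
So g(8) = 1.
By the Sprague-Grundy theorem, the Grundy value of a sum of independent games is the XOR of the component values.
Combined value = 0 XOR 1 = 1.

1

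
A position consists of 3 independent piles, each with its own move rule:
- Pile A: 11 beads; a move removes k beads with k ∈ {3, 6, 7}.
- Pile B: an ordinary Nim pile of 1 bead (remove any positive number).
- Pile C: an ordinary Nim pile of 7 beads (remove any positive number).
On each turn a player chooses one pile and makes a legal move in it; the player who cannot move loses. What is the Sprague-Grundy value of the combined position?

For pile A, compute g(0), g(1), … with moves {3, 6, 7}:
g(0) = mex{} = 0
g(1) = mex{} = 0
g(2) = mex{} = 0
g(3) = mex{0} = 1
g(4) = mex{0} = 1
g(5) = mex{0} = 1
g(6) = mex{0,1} = 2
g(7) = mex{0,1} = 2
g(8) = mex{0,1} = 2
g(9) = mex{0,1,2} = 3
g(10) = mex{1,2} = 0
g(11) = mex{1,2} = 0
So g(11) = 0.
Pile B is a plain Nim pile of size 1, so its Grundy value is 1.
Pile C is a plain Nim pile of size 7, so its Grundy value is 7.
The value of a disjunctive sum is the nim-sum of the parts.
Combined value = 0 ⊕ 1 ⊕ 7 = 6.

6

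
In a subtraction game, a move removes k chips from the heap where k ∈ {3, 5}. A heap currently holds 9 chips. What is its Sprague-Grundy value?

0

Compute g(0), g(1), … for moves {3, 5}:
k:     0  1  2  3  4  5  6  7  8  9
g(k):  0  0  0  1  1  1  2  2  0  0
So g(9) = 0.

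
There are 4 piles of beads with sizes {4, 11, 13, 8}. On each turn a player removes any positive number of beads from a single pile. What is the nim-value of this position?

Bitwise XOR of the heap sizes:
  0100  (4)
  1011  (11)
  1101  (13)
  1000  (8)
  ----
  1010  (10)

10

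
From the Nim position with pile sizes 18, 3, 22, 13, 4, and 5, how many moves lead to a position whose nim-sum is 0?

1

Nim-sum: 18 ^ 3 ^ 22 ^ 13 ^ 4 ^ 5 = 11.
The overall nim-sum is X = 11. A pile of size p has a winning move iff p XOR X < p (reduce it to p XOR X).
  18: 18 XOR 11 = 25 ≥ 18 — no move.
  3: 3 XOR 11 = 8 ≥ 3 — no move.
  22: 22 XOR 11 = 29 ≥ 22 — no move.
  13: 13 XOR 11 = 6 < 13 — winning move (to 6).
  4: 4 XOR 11 = 15 ≥ 4 — no move.
  5: 5 XOR 11 = 14 ≥ 5 — no move.
That gives 1 winning move.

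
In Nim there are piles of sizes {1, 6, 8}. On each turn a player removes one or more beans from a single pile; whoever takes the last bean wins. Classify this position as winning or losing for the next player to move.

Winning position

Nim-sum: 1 XOR 6 XOR 8 = 15.
The nim-sum is 15 ≠ 0, so this is an N-position: the player to move can win.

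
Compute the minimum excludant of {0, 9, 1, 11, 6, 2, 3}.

4

The values 0, 1, 2, 3 are all present; 4 is the first non-negative integer missing from the set.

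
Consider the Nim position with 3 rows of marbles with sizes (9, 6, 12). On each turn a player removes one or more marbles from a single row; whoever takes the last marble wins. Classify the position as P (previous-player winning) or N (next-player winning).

Bitwise XOR of the heap sizes:
  1001  (9)
  0110  (6)
  1100  (12)
  ----
  0011  (3)
The nim-sum is 3 ≠ 0, so this is an N-position: the player to move can win.

N-position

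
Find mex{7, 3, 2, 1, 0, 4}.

5

The values 0, 1, 2, 3, 4 are all present; 5 is the first non-negative integer missing from the set.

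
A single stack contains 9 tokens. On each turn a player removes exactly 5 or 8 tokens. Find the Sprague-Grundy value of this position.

1

Compute g(0), g(1), … for moves {5, 8}:
g(0) = mex{} = 0
g(1) = mex{} = 0
g(2) = mex{} = 0
g(3) = mex{} = 0
g(4) = mex{} = 0
g(5) = mex{0} = 1
g(6) = mex{0} = 1
g(7) = mex{0} = 1
g(8) = mex{0} = 1
g(9) = mex{0} = 1
So g(9) = 1.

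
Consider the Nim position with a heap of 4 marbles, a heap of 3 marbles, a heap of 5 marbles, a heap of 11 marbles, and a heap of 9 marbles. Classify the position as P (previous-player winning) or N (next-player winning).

P-position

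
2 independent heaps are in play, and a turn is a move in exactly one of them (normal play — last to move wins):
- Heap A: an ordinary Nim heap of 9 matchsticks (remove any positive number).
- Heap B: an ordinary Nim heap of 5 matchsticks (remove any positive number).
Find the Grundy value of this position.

Heap A is a plain Nim heap of size 9, so its Grundy value is 9.
Heap B is a plain Nim heap of size 5, so its Grundy value is 5.
By the Sprague-Grundy theorem, the Grundy value of a sum of independent games is the XOR of the component values.
Combined value = 9 XOR 5 = 12.

12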